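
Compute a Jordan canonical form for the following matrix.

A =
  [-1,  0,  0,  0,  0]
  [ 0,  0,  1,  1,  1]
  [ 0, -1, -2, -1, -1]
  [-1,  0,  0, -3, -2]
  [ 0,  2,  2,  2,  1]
J_3(-1) ⊕ J_1(-1) ⊕ J_1(-1)

The characteristic polynomial is
  det(x·I − A) = x^5 + 5*x^4 + 10*x^3 + 10*x^2 + 5*x + 1 = (x + 1)^5

Eigenvalues and multiplicities (the geometric multiplicity of λ is n − rank(A − λI), which equals the number of Jordan blocks for λ):
  λ = -1: algebraic multiplicity = 5, geometric multiplicity = 3

Determining the block sizes for each eigenvalue:
  λ = -1: with am = 5 and gm = 3, the partition is not yet determined (e.g. several partitions of 5 into 3 parts exist). Let N = A − (-1)·I. Computing rank(N^1) = 2, rank(N^2) = 1, rank(N^3) = 0; the number of blocks of size ≥ j is rank(N^{j−1}) − rank(N^j), giving [3, 1, 1]. So we have 1 block(s) of size 3, 2 block(s) of size 1 → block sizes [3, 1, 1]

Assembling the blocks gives a Jordan form
J =
  [-1,  1,  0,  0,  0]
  [ 0, -1,  1,  0,  0]
  [ 0,  0, -1,  0,  0]
  [ 0,  0,  0, -1,  0]
  [ 0,  0,  0,  0, -1]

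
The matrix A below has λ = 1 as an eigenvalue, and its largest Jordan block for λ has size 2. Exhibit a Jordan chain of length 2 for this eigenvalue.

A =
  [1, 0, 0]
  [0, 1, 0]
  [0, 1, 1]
A Jordan chain for λ = 1 of length 2:
v_1 = (0, 0, 1)ᵀ
v_2 = (0, 1, 0)ᵀ

Let N = A − (1)·I. We want v_2 with N^2 v_2 = 0 but N^1 v_2 ≠ 0; then v_{j-1} := N · v_j for j = 2, …, 2.

Pick v_2 = (0, 1, 0)ᵀ.
Then v_1 = N · v_2 = (0, 0, 1)ᵀ.

Sanity check: (A − (1)·I) v_1 = (0, 0, 0)ᵀ = 0. ✓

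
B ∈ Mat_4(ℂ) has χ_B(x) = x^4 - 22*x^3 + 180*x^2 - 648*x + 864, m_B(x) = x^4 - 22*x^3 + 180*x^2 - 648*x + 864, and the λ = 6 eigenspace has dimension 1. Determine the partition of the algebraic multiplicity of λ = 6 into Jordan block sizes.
Block sizes for λ = 6: [3]

Step 1 — from the characteristic polynomial, algebraic multiplicity of λ = 6 is 3. From dim ker(B − (6)·I) = 1, there are exactly 1 Jordan blocks for λ = 6.
Step 2 — from the minimal polynomial, the factor (x − 6)^3 tells us the largest block for λ = 6 has size 3.
Step 3 — with total size 3, 1 blocks, and largest block 3, the block sizes (in nonincreasing order) are [3].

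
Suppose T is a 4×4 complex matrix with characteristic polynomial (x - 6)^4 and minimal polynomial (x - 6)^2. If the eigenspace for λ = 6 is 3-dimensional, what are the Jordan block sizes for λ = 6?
Block sizes for λ = 6: [2, 1, 1]

Step 1 — from the characteristic polynomial, algebraic multiplicity of λ = 6 is 4. From dim ker(T − (6)·I) = 3, there are exactly 3 Jordan blocks for λ = 6.
Step 2 — from the minimal polynomial, the factor (x − 6)^2 tells us the largest block for λ = 6 has size 2.
Step 3 — with total size 4, 3 blocks, and largest block 2, the block sizes (in nonincreasing order) are [2, 1, 1].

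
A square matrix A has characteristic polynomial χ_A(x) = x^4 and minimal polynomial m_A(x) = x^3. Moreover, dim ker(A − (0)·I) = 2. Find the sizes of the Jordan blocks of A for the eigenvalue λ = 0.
Block sizes for λ = 0: [3, 1]

Step 1 — from the characteristic polynomial, algebraic multiplicity of λ = 0 is 4. From dim ker(A − (0)·I) = 2, there are exactly 2 Jordan blocks for λ = 0.
Step 2 — from the minimal polynomial, the factor (x − 0)^3 tells us the largest block for λ = 0 has size 3.
Step 3 — with total size 4, 2 blocks, and largest block 3, the block sizes (in nonincreasing order) are [3, 1].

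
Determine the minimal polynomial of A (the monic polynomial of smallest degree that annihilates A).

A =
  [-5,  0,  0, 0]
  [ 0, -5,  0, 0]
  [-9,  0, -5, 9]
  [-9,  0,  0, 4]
x^2 + x - 20

The characteristic polynomial is χ_A(x) = (x - 4)*(x + 5)^3, so the eigenvalues are known. The minimal polynomial is
  m_A(x) = Π_λ (x − λ)^{k_λ}
where k_λ is the size of the *largest* Jordan block for λ (equivalently, the smallest k with (A − λI)^k v = 0 for every generalised eigenvector v of λ).

  λ = -5: largest Jordan block has size 1, contributing (x + 5)
  λ = 4: largest Jordan block has size 1, contributing (x − 4)

So m_A(x) = (x - 4)*(x + 5) = x^2 + x - 20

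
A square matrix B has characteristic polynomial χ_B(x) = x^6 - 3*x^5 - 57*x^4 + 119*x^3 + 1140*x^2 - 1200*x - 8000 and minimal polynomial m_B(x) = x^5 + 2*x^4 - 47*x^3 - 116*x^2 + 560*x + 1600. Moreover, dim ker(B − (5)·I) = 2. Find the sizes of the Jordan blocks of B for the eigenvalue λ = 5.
Block sizes for λ = 5: [2, 1]

Step 1 — from the characteristic polynomial, algebraic multiplicity of λ = 5 is 3. From dim ker(B − (5)·I) = 2, there are exactly 2 Jordan blocks for λ = 5.
Step 2 — from the minimal polynomial, the factor (x − 5)^2 tells us the largest block for λ = 5 has size 2.
Step 3 — with total size 3, 2 blocks, and largest block 2, the block sizes (in nonincreasing order) are [2, 1].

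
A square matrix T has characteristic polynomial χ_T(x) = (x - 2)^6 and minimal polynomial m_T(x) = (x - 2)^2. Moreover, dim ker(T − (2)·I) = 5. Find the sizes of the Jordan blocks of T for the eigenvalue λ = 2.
Block sizes for λ = 2: [2, 1, 1, 1, 1]

Step 1 — from the characteristic polynomial, algebraic multiplicity of λ = 2 is 6. From dim ker(T − (2)·I) = 5, there are exactly 5 Jordan blocks for λ = 2.
Step 2 — from the minimal polynomial, the factor (x − 2)^2 tells us the largest block for λ = 2 has size 2.
Step 3 — with total size 6, 5 blocks, and largest block 2, the block sizes (in nonincreasing order) are [2, 1, 1, 1, 1].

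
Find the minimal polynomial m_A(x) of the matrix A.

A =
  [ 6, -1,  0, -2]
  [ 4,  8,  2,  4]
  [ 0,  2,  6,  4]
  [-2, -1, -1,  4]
x^2 - 12*x + 36

The characteristic polynomial is χ_A(x) = (x - 6)^4, so the eigenvalues are known. The minimal polynomial is
  m_A(x) = Π_λ (x − λ)^{k_λ}
where k_λ is the size of the *largest* Jordan block for λ (equivalently, the smallest k with (A − λI)^k v = 0 for every generalised eigenvector v of λ).

  λ = 6: largest Jordan block has size 2, contributing (x − 6)^2

So m_A(x) = (x - 6)^2 = x^2 - 12*x + 36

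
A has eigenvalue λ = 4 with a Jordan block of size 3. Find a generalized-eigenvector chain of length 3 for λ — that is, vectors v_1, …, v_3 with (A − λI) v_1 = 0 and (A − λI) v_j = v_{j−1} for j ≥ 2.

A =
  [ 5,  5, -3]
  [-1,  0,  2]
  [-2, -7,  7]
A Jordan chain for λ = 4 of length 3:
v_1 = (2, -1, -1)ᵀ
v_2 = (1, -1, -2)ᵀ
v_3 = (1, 0, 0)ᵀ

Let N = A − (4)·I. We want v_3 with N^3 v_3 = 0 but N^2 v_3 ≠ 0; then v_{j-1} := N · v_j for j = 3, …, 2.

Pick v_3 = (1, 0, 0)ᵀ.
Then v_2 = N · v_3 = (1, -1, -2)ᵀ.
Then v_1 = N · v_2 = (2, -1, -1)ᵀ.

Sanity check: (A − (4)·I) v_1 = (0, 0, 0)ᵀ = 0. ✓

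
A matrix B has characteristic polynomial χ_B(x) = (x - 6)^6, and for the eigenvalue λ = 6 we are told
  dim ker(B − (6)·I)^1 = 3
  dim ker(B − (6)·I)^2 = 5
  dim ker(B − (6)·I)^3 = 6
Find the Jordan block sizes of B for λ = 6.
Block sizes for λ = 6: [3, 2, 1]

From the dimensions of kernels of powers, the number of Jordan blocks of size at least j is d_j − d_{j−1} where d_j = dim ker(N^j) (with d_0 = 0). Computing the differences gives [3, 2, 1].
The number of blocks of size exactly k is (#blocks of size ≥ k) − (#blocks of size ≥ k + 1), so the partition is: 1 block(s) of size 1, 1 block(s) of size 2, 1 block(s) of size 3.
In nonincreasing order the block sizes are [3, 2, 1].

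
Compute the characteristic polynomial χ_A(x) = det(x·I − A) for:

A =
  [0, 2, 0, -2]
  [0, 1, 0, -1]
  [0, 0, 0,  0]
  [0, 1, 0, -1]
x^4

Expanding det(x·I − A) (e.g. by cofactor expansion or by noting that A is similar to its Jordan form J, which has the same characteristic polynomial as A) gives
  χ_A(x) = x^4
which factors as x^4. The eigenvalues (with algebraic multiplicities) are λ = 0 with multiplicity 4.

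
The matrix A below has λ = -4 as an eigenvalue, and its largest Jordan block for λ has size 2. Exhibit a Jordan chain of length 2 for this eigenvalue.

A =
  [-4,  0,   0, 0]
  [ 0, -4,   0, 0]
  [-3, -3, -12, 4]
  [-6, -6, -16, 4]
A Jordan chain for λ = -4 of length 2:
v_1 = (0, 0, -3, -6)ᵀ
v_2 = (1, 0, 0, 0)ᵀ

Let N = A − (-4)·I. We want v_2 with N^2 v_2 = 0 but N^1 v_2 ≠ 0; then v_{j-1} := N · v_j for j = 2, …, 2.

Pick v_2 = (1, 0, 0, 0)ᵀ.
Then v_1 = N · v_2 = (0, 0, -3, -6)ᵀ.

Sanity check: (A − (-4)·I) v_1 = (0, 0, 0, 0)ᵀ = 0. ✓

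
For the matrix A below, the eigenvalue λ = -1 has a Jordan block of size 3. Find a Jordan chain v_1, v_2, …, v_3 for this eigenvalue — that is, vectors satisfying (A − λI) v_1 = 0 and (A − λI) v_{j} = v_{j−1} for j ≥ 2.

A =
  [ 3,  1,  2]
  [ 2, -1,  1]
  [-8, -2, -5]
A Jordan chain for λ = -1 of length 3:
v_1 = (2, 0, -4)ᵀ
v_2 = (4, 2, -8)ᵀ
v_3 = (1, 0, 0)ᵀ

Let N = A − (-1)·I. We want v_3 with N^3 v_3 = 0 but N^2 v_3 ≠ 0; then v_{j-1} := N · v_j for j = 3, …, 2.

Pick v_3 = (1, 0, 0)ᵀ.
Then v_2 = N · v_3 = (4, 2, -8)ᵀ.
Then v_1 = N · v_2 = (2, 0, -4)ᵀ.

Sanity check: (A − (-1)·I) v_1 = (0, 0, 0)ᵀ = 0. ✓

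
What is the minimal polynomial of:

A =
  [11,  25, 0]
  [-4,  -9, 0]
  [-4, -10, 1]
x^2 - 2*x + 1

The characteristic polynomial is χ_A(x) = (x - 1)^3, so the eigenvalues are known. The minimal polynomial is
  m_A(x) = Π_λ (x − λ)^{k_λ}
where k_λ is the size of the *largest* Jordan block for λ (equivalently, the smallest k with (A − λI)^k v = 0 for every generalised eigenvector v of λ).

  λ = 1: largest Jordan block has size 2, contributing (x − 1)^2

So m_A(x) = (x - 1)^2 = x^2 - 2*x + 1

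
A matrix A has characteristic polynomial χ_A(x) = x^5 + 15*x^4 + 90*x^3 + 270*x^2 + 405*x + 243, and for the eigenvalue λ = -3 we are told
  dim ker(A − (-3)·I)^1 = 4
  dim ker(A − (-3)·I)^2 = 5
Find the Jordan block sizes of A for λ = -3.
Block sizes for λ = -3: [2, 1, 1, 1]

From the dimensions of kernels of powers, the number of Jordan blocks of size at least j is d_j − d_{j−1} where d_j = dim ker(N^j) (with d_0 = 0). Computing the differences gives [4, 1].
The number of blocks of size exactly k is (#blocks of size ≥ k) − (#blocks of size ≥ k + 1), so the partition is: 3 block(s) of size 1, 1 block(s) of size 2.
In nonincreasing order the block sizes are [2, 1, 1, 1].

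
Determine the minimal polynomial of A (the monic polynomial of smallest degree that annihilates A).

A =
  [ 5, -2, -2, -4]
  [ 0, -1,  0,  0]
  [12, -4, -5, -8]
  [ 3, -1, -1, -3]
x^2 + 2*x + 1

The characteristic polynomial is χ_A(x) = (x + 1)^4, so the eigenvalues are known. The minimal polynomial is
  m_A(x) = Π_λ (x − λ)^{k_λ}
where k_λ is the size of the *largest* Jordan block for λ (equivalently, the smallest k with (A − λI)^k v = 0 for every generalised eigenvector v of λ).

  λ = -1: largest Jordan block has size 2, contributing (x + 1)^2

So m_A(x) = (x + 1)^2 = x^2 + 2*x + 1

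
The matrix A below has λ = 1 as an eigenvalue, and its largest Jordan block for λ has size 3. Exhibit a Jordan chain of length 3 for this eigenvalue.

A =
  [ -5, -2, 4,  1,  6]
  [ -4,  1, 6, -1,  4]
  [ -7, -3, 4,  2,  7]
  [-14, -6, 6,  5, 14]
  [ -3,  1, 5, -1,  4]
A Jordan chain for λ = 1 of length 3:
v_1 = (-4, 0, -6, -12, 2)ᵀ
v_2 = (-2, 2, -4, -8, 2)ᵀ
v_3 = (1, 0, 1, 0, 0)ᵀ

Let N = A − (1)·I. We want v_3 with N^3 v_3 = 0 but N^2 v_3 ≠ 0; then v_{j-1} := N · v_j for j = 3, …, 2.

Pick v_3 = (1, 0, 1, 0, 0)ᵀ.
Then v_2 = N · v_3 = (-2, 2, -4, -8, 2)ᵀ.
Then v_1 = N · v_2 = (-4, 0, -6, -12, 2)ᵀ.

Sanity check: (A − (1)·I) v_1 = (0, 0, 0, 0, 0)ᵀ = 0. ✓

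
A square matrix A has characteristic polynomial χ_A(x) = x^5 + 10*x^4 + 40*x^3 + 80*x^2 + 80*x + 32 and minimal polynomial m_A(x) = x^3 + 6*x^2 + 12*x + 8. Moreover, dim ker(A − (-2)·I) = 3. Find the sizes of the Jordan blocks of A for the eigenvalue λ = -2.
Block sizes for λ = -2: [3, 1, 1]

Step 1 — from the characteristic polynomial, algebraic multiplicity of λ = -2 is 5. From dim ker(A − (-2)·I) = 3, there are exactly 3 Jordan blocks for λ = -2.
Step 2 — from the minimal polynomial, the factor (x + 2)^3 tells us the largest block for λ = -2 has size 3.
Step 3 — with total size 5, 3 blocks, and largest block 3, the block sizes (in nonincreasing order) are [3, 1, 1].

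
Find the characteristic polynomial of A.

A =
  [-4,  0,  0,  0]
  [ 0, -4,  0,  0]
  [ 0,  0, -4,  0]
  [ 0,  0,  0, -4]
x^4 + 16*x^3 + 96*x^2 + 256*x + 256

Expanding det(x·I − A) (e.g. by cofactor expansion or by noting that A is similar to its Jordan form J, which has the same characteristic polynomial as A) gives
  χ_A(x) = x^4 + 16*x^3 + 96*x^2 + 256*x + 256
which factors as (x + 4)^4. The eigenvalues (with algebraic multiplicities) are λ = -4 with multiplicity 4.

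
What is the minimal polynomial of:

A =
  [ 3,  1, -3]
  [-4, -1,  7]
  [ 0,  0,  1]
x^3 - 3*x^2 + 3*x - 1

The characteristic polynomial is χ_A(x) = (x - 1)^3, so the eigenvalues are known. The minimal polynomial is
  m_A(x) = Π_λ (x − λ)^{k_λ}
where k_λ is the size of the *largest* Jordan block for λ (equivalently, the smallest k with (A − λI)^k v = 0 for every generalised eigenvector v of λ).

  λ = 1: largest Jordan block has size 3, contributing (x − 1)^3

So m_A(x) = (x - 1)^3 = x^3 - 3*x^2 + 3*x - 1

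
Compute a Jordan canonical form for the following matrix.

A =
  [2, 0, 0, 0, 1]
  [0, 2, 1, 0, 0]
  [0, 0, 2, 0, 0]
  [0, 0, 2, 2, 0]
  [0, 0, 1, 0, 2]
J_3(2) ⊕ J_1(2) ⊕ J_1(2)

The characteristic polynomial is
  det(x·I − A) = x^5 - 10*x^4 + 40*x^3 - 80*x^2 + 80*x - 32 = (x - 2)^5

Eigenvalues and multiplicities (the geometric multiplicity of λ is n − rank(A − λI), which equals the number of Jordan blocks for λ):
  λ = 2: algebraic multiplicity = 5, geometric multiplicity = 3

Determining the block sizes for each eigenvalue:
  λ = 2: with am = 5 and gm = 3, the partition is not yet determined (e.g. several partitions of 5 into 3 parts exist). Let N = A − (2)·I. Computing rank(N^1) = 2, rank(N^2) = 1, rank(N^3) = 0; the number of blocks of size ≥ j is rank(N^{j−1}) − rank(N^j), giving [3, 1, 1]. So we have 1 block(s) of size 3, 2 block(s) of size 1 → block sizes [3, 1, 1]

Assembling the blocks gives a Jordan form
J =
  [2, 1, 0, 0, 0]
  [0, 2, 1, 0, 0]
  [0, 0, 2, 0, 0]
  [0, 0, 0, 2, 0]
  [0, 0, 0, 0, 2]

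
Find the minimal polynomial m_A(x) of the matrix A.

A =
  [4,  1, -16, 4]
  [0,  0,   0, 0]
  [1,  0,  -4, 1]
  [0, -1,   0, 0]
x^2

The characteristic polynomial is χ_A(x) = x^4, so the eigenvalues are known. The minimal polynomial is
  m_A(x) = Π_λ (x − λ)^{k_λ}
where k_λ is the size of the *largest* Jordan block for λ (equivalently, the smallest k with (A − λI)^k v = 0 for every generalised eigenvector v of λ).

  λ = 0: largest Jordan block has size 2, contributing (x − 0)^2

So m_A(x) = x^2 = x^2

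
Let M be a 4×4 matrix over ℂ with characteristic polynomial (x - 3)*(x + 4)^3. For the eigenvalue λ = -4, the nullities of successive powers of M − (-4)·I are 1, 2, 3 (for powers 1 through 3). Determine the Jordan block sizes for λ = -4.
Block sizes for λ = -4: [3]

From the dimensions of kernels of powers, the number of Jordan blocks of size at least j is d_j − d_{j−1} where d_j = dim ker(N^j) (with d_0 = 0). Computing the differences gives [1, 1, 1].
The number of blocks of size exactly k is (#blocks of size ≥ k) − (#blocks of size ≥ k + 1), so the partition is: 1 block(s) of size 3.
In nonincreasing order the block sizes are [3].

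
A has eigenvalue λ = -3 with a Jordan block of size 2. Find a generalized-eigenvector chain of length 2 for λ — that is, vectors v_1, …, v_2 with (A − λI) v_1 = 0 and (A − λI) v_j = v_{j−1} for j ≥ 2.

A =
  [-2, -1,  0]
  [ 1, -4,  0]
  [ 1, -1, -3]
A Jordan chain for λ = -3 of length 2:
v_1 = (1, 1, 1)ᵀ
v_2 = (1, 0, 0)ᵀ

Let N = A − (-3)·I. We want v_2 with N^2 v_2 = 0 but N^1 v_2 ≠ 0; then v_{j-1} := N · v_j for j = 2, …, 2.

Pick v_2 = (1, 0, 0)ᵀ.
Then v_1 = N · v_2 = (1, 1, 1)ᵀ.

Sanity check: (A − (-3)·I) v_1 = (0, 0, 0)ᵀ = 0. ✓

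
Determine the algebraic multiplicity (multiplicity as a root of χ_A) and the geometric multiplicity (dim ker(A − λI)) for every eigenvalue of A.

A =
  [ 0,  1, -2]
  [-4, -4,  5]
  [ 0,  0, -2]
λ = -2: alg = 3, geom = 1

Step 1 — factor the characteristic polynomial to read off the algebraic multiplicities:
  χ_A(x) = (x + 2)^3

Step 2 — compute geometric multiplicities via the rank-nullity identity g(λ) = n − rank(A − λI):
  rank(A − (-2)·I) = 2, so dim ker(A − (-2)·I) = n − 2 = 1

Summary:
  λ = -2: algebraic multiplicity = 3, geometric multiplicity = 1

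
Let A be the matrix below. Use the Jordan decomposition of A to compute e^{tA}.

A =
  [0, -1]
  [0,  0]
e^{tA} =
  [1, -t]
  [0, 1]

Strategy: write A = P · J · P⁻¹ where J is a Jordan canonical form, so e^{tA} = P · e^{tJ} · P⁻¹, and e^{tJ} can be computed block-by-block.

A has Jordan form
J =
  [0, 1]
  [0, 0]
(up to reordering of blocks).

Per-block formulas:
  For a 2×2 Jordan block J_2(0): exp(t · J_2(0)) = e^(0t)·(I + t·N), where N is the 2×2 nilpotent shift.

After assembling e^{tJ} and conjugating by P, we get:

e^{tA} =
  [1, -t]
  [0, 1]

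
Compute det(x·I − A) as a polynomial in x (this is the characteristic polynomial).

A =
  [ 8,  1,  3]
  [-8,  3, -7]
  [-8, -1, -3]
x^3 - 8*x^2 + 16*x

Expanding det(x·I − A) (e.g. by cofactor expansion or by noting that A is similar to its Jordan form J, which has the same characteristic polynomial as A) gives
  χ_A(x) = x^3 - 8*x^2 + 16*x
which factors as x*(x - 4)^2. The eigenvalues (with algebraic multiplicities) are λ = 0 with multiplicity 1, λ = 4 with multiplicity 2.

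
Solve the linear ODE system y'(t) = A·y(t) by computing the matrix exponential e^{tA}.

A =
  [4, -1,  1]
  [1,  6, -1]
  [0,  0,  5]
e^{tA} =
  [-t*exp(5*t) + exp(5*t), -t*exp(5*t), t*exp(5*t)]
  [t*exp(5*t), t*exp(5*t) + exp(5*t), -t*exp(5*t)]
  [0, 0, exp(5*t)]

Strategy: write A = P · J · P⁻¹ where J is a Jordan canonical form, so e^{tA} = P · e^{tJ} · P⁻¹, and e^{tJ} can be computed block-by-block.

A has Jordan form
J =
  [5, 1, 0]
  [0, 5, 0]
  [0, 0, 5]
(up to reordering of blocks).

Per-block formulas:
  For a 2×2 Jordan block J_2(5): exp(t · J_2(5)) = e^(5t)·(I + t·N), where N is the 2×2 nilpotent shift.
  For a 1×1 block at λ = 5: exp(t · [5]) = [e^(5t)].

After assembling e^{tJ} and conjugating by P, we get:

e^{tA} =
  [-t*exp(5*t) + exp(5*t), -t*exp(5*t), t*exp(5*t)]
  [t*exp(5*t), t*exp(5*t) + exp(5*t), -t*exp(5*t)]
  [0, 0, exp(5*t)]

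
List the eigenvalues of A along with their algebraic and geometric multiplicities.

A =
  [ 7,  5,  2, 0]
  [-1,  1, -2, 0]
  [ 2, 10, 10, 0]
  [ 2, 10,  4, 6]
λ = 6: alg = 4, geom = 3

Step 1 — factor the characteristic polynomial to read off the algebraic multiplicities:
  χ_A(x) = (x - 6)^4

Step 2 — compute geometric multiplicities via the rank-nullity identity g(λ) = n − rank(A − λI):
  rank(A − (6)·I) = 1, so dim ker(A − (6)·I) = n − 1 = 3

Summary:
  λ = 6: algebraic multiplicity = 4, geometric multiplicity = 3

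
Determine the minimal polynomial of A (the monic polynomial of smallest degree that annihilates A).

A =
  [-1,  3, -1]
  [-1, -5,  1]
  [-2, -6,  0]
x^2 + 4*x + 4

The characteristic polynomial is χ_A(x) = (x + 2)^3, so the eigenvalues are known. The minimal polynomial is
  m_A(x) = Π_λ (x − λ)^{k_λ}
where k_λ is the size of the *largest* Jordan block for λ (equivalently, the smallest k with (A − λI)^k v = 0 for every generalised eigenvector v of λ).

  λ = -2: largest Jordan block has size 2, contributing (x + 2)^2

So m_A(x) = (x + 2)^2 = x^2 + 4*x + 4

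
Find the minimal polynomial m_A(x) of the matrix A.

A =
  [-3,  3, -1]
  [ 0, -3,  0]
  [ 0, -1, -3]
x^3 + 9*x^2 + 27*x + 27

The characteristic polynomial is χ_A(x) = (x + 3)^3, so the eigenvalues are known. The minimal polynomial is
  m_A(x) = Π_λ (x − λ)^{k_λ}
where k_λ is the size of the *largest* Jordan block for λ (equivalently, the smallest k with (A − λI)^k v = 0 for every generalised eigenvector v of λ).

  λ = -3: largest Jordan block has size 3, contributing (x + 3)^3

So m_A(x) = (x + 3)^3 = x^3 + 9*x^2 + 27*x + 27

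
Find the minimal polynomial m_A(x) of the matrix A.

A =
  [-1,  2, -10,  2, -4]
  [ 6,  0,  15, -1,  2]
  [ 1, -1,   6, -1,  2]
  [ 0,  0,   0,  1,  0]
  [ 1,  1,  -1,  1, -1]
x^3 - 3*x^2 + 3*x - 1

The characteristic polynomial is χ_A(x) = (x - 1)^5, so the eigenvalues are known. The minimal polynomial is
  m_A(x) = Π_λ (x − λ)^{k_λ}
where k_λ is the size of the *largest* Jordan block for λ (equivalently, the smallest k with (A − λI)^k v = 0 for every generalised eigenvector v of λ).

  λ = 1: largest Jordan block has size 3, contributing (x − 1)^3

So m_A(x) = (x - 1)^3 = x^3 - 3*x^2 + 3*x - 1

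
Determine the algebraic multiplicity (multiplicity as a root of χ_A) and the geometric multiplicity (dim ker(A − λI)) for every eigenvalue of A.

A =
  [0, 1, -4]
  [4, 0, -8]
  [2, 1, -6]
λ = -2: alg = 3, geom = 2

Step 1 — factor the characteristic polynomial to read off the algebraic multiplicities:
  χ_A(x) = (x + 2)^3

Step 2 — compute geometric multiplicities via the rank-nullity identity g(λ) = n − rank(A − λI):
  rank(A − (-2)·I) = 1, so dim ker(A − (-2)·I) = n − 1 = 2

Summary:
  λ = -2: algebraic multiplicity = 3, geometric multiplicity = 2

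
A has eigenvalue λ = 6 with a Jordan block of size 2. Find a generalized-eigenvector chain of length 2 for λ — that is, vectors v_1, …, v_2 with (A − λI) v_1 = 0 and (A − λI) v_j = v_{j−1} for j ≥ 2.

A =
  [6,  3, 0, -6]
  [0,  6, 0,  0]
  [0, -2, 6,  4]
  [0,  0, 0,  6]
A Jordan chain for λ = 6 of length 2:
v_1 = (3, 0, -2, 0)ᵀ
v_2 = (0, 1, 0, 0)ᵀ

Let N = A − (6)·I. We want v_2 with N^2 v_2 = 0 but N^1 v_2 ≠ 0; then v_{j-1} := N · v_j for j = 2, …, 2.

Pick v_2 = (0, 1, 0, 0)ᵀ.
Then v_1 = N · v_2 = (3, 0, -2, 0)ᵀ.

Sanity check: (A − (6)·I) v_1 = (0, 0, 0, 0)ᵀ = 0. ✓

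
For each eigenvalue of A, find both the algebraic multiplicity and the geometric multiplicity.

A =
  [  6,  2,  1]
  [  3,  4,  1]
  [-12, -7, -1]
λ = 3: alg = 3, geom = 1

Step 1 — factor the characteristic polynomial to read off the algebraic multiplicities:
  χ_A(x) = (x - 3)^3

Step 2 — compute geometric multiplicities via the rank-nullity identity g(λ) = n − rank(A − λI):
  rank(A − (3)·I) = 2, so dim ker(A − (3)·I) = n − 2 = 1

Summary:
  λ = 3: algebraic multiplicity = 3, geometric multiplicity = 1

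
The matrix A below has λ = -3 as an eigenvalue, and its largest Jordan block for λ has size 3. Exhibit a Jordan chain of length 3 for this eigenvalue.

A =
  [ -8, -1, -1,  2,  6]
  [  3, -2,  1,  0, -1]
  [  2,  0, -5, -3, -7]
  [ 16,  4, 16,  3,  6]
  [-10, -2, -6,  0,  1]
A Jordan chain for λ = -3 of length 3:
v_1 = (-2, 2, 0, 8, -4)ᵀ
v_2 = (1, 1, 0, -4, 2)ᵀ
v_3 = (1, 0, -2, 2, 0)ᵀ

Let N = A − (-3)·I. We want v_3 with N^3 v_3 = 0 but N^2 v_3 ≠ 0; then v_{j-1} := N · v_j for j = 3, …, 2.

Pick v_3 = (1, 0, -2, 2, 0)ᵀ.
Then v_2 = N · v_3 = (1, 1, 0, -4, 2)ᵀ.
Then v_1 = N · v_2 = (-2, 2, 0, 8, -4)ᵀ.

Sanity check: (A − (-3)·I) v_1 = (0, 0, 0, 0, 0)ᵀ = 0. ✓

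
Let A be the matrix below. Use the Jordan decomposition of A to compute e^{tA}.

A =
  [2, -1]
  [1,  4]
e^{tA} =
  [-t*exp(3*t) + exp(3*t), -t*exp(3*t)]
  [t*exp(3*t), t*exp(3*t) + exp(3*t)]

Strategy: write A = P · J · P⁻¹ where J is a Jordan canonical form, so e^{tA} = P · e^{tJ} · P⁻¹, and e^{tJ} can be computed block-by-block.

A has Jordan form
J =
  [3, 1]
  [0, 3]
(up to reordering of blocks).

Per-block formulas:
  For a 2×2 Jordan block J_2(3): exp(t · J_2(3)) = e^(3t)·(I + t·N), where N is the 2×2 nilpotent shift.

After assembling e^{tJ} and conjugating by P, we get:

e^{tA} =
  [-t*exp(3*t) + exp(3*t), -t*exp(3*t)]
  [t*exp(3*t), t*exp(3*t) + exp(3*t)]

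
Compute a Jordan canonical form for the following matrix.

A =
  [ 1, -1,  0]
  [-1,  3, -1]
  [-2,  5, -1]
J_3(1)

The characteristic polynomial is
  det(x·I − A) = x^3 - 3*x^2 + 3*x - 1 = (x - 1)^3

Eigenvalues and multiplicities (the geometric multiplicity of λ is n − rank(A − λI), which equals the number of Jordan blocks for λ):
  λ = 1: algebraic multiplicity = 3, geometric multiplicity = 1

Determining the block sizes for each eigenvalue:
  λ = 1: one block (gm = 1), so the single block has size am = 3 → block sizes [3]

Assembling the blocks gives a Jordan form
J =
  [1, 1, 0]
  [0, 1, 1]
  [0, 0, 1]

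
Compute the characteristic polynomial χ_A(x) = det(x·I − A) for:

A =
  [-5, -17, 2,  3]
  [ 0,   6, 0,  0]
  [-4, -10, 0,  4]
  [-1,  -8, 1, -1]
x^4 - 24*x^2 - 64*x - 48

Expanding det(x·I − A) (e.g. by cofactor expansion or by noting that A is similar to its Jordan form J, which has the same characteristic polynomial as A) gives
  χ_A(x) = x^4 - 24*x^2 - 64*x - 48
which factors as (x - 6)*(x + 2)^3. The eigenvalues (with algebraic multiplicities) are λ = -2 with multiplicity 3, λ = 6 with multiplicity 1.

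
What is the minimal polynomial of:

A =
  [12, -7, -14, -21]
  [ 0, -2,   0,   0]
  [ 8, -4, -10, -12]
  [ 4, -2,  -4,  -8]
x^2 + 4*x + 4

The characteristic polynomial is χ_A(x) = (x + 2)^4, so the eigenvalues are known. The minimal polynomial is
  m_A(x) = Π_λ (x − λ)^{k_λ}
where k_λ is the size of the *largest* Jordan block for λ (equivalently, the smallest k with (A − λI)^k v = 0 for every generalised eigenvector v of λ).

  λ = -2: largest Jordan block has size 2, contributing (x + 2)^2

So m_A(x) = (x + 2)^2 = x^2 + 4*x + 4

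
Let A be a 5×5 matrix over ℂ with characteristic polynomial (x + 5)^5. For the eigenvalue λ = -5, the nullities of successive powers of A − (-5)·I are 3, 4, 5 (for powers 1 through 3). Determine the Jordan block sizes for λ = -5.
Block sizes for λ = -5: [3, 1, 1]

From the dimensions of kernels of powers, the number of Jordan blocks of size at least j is d_j − d_{j−1} where d_j = dim ker(N^j) (with d_0 = 0). Computing the differences gives [3, 1, 1].
The number of blocks of size exactly k is (#blocks of size ≥ k) − (#blocks of size ≥ k + 1), so the partition is: 2 block(s) of size 1, 1 block(s) of size 3.
In nonincreasing order the block sizes are [3, 1, 1].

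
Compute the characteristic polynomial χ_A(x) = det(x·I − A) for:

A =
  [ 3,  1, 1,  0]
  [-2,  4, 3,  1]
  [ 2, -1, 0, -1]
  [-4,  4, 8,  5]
x^4 - 12*x^3 + 54*x^2 - 108*x + 81

Expanding det(x·I − A) (e.g. by cofactor expansion or by noting that A is similar to its Jordan form J, which has the same characteristic polynomial as A) gives
  χ_A(x) = x^4 - 12*x^3 + 54*x^2 - 108*x + 81
which factors as (x - 3)^4. The eigenvalues (with algebraic multiplicities) are λ = 3 with multiplicity 4.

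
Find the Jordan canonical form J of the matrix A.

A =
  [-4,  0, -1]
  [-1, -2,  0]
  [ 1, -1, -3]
J_3(-3)

The characteristic polynomial is
  det(x·I − A) = x^3 + 9*x^2 + 27*x + 27 = (x + 3)^3

Eigenvalues and multiplicities (the geometric multiplicity of λ is n − rank(A − λI), which equals the number of Jordan blocks for λ):
  λ = -3: algebraic multiplicity = 3, geometric multiplicity = 1

Determining the block sizes for each eigenvalue:
  λ = -3: one block (gm = 1), so the single block has size am = 3 → block sizes [3]

Assembling the blocks gives a Jordan form
J =
  [-3,  1,  0]
  [ 0, -3,  1]
  [ 0,  0, -3]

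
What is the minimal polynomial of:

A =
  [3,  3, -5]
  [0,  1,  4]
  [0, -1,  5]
x^3 - 9*x^2 + 27*x - 27

The characteristic polynomial is χ_A(x) = (x - 3)^3, so the eigenvalues are known. The minimal polynomial is
  m_A(x) = Π_λ (x − λ)^{k_λ}
where k_λ is the size of the *largest* Jordan block for λ (equivalently, the smallest k with (A − λI)^k v = 0 for every generalised eigenvector v of λ).

  λ = 3: largest Jordan block has size 3, contributing (x − 3)^3

So m_A(x) = (x - 3)^3 = x^3 - 9*x^2 + 27*x - 27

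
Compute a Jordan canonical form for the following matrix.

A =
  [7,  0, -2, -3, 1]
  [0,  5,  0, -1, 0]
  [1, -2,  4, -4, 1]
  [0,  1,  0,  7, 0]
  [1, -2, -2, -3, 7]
J_3(6) ⊕ J_2(6)

The characteristic polynomial is
  det(x·I − A) = x^5 - 30*x^4 + 360*x^3 - 2160*x^2 + 6480*x - 7776 = (x - 6)^5

Eigenvalues and multiplicities (the geometric multiplicity of λ is n − rank(A − λI), which equals the number of Jordan blocks for λ):
  λ = 6: algebraic multiplicity = 5, geometric multiplicity = 2

Determining the block sizes for each eigenvalue:
  λ = 6: with am = 5 and gm = 2, the partition is not yet determined (e.g. several partitions of 5 into 2 parts exist). Let N = A − (6)·I. Computing rank(N^1) = 3, rank(N^2) = 1, rank(N^3) = 0; the number of blocks of size ≥ j is rank(N^{j−1}) − rank(N^j), giving [2, 2, 1]. So we have 1 block(s) of size 3, 1 block(s) of size 2 → block sizes [3, 2]

Assembling the blocks gives a Jordan form
J =
  [6, 1, 0, 0, 0]
  [0, 6, 1, 0, 0]
  [0, 0, 6, 0, 0]
  [0, 0, 0, 6, 1]
  [0, 0, 0, 0, 6]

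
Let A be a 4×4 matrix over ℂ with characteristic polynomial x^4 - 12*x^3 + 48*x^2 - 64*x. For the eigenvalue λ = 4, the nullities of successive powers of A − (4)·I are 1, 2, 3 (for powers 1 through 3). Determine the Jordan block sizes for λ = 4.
Block sizes for λ = 4: [3]

From the dimensions of kernels of powers, the number of Jordan blocks of size at least j is d_j − d_{j−1} where d_j = dim ker(N^j) (with d_0 = 0). Computing the differences gives [1, 1, 1].
The number of blocks of size exactly k is (#blocks of size ≥ k) − (#blocks of size ≥ k + 1), so the partition is: 1 block(s) of size 3.
In nonincreasing order the block sizes are [3].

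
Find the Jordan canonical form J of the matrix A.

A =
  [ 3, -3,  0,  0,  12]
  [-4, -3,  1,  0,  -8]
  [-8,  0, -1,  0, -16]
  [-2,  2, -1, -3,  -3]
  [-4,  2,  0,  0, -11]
J_3(-3) ⊕ J_2(-3)

The characteristic polynomial is
  det(x·I − A) = x^5 + 15*x^4 + 90*x^3 + 270*x^2 + 405*x + 243 = (x + 3)^5

Eigenvalues and multiplicities (the geometric multiplicity of λ is n − rank(A − λI), which equals the number of Jordan blocks for λ):
  λ = -3: algebraic multiplicity = 5, geometric multiplicity = 2

Determining the block sizes for each eigenvalue:
  λ = -3: with am = 5 and gm = 2, the partition is not yet determined (e.g. several partitions of 5 into 2 parts exist). Let N = A − (-3)·I. Computing rank(N^1) = 3, rank(N^2) = 1, rank(N^3) = 0; the number of blocks of size ≥ j is rank(N^{j−1}) − rank(N^j), giving [2, 2, 1]. So we have 1 block(s) of size 3, 1 block(s) of size 2 → block sizes [3, 2]

Assembling the blocks gives a Jordan form
J =
  [-3,  1,  0,  0,  0]
  [ 0, -3,  1,  0,  0]
  [ 0,  0, -3,  0,  0]
  [ 0,  0,  0, -3,  1]
  [ 0,  0,  0,  0, -3]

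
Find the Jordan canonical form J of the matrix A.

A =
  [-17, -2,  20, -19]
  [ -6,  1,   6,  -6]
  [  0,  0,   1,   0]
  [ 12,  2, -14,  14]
J_1(-5) ⊕ J_1(1) ⊕ J_1(1) ⊕ J_1(2)

The characteristic polynomial is
  det(x·I − A) = x^4 + x^3 - 15*x^2 + 23*x - 10 = (x - 2)*(x - 1)^2*(x + 5)

Eigenvalues and multiplicities (the geometric multiplicity of λ is n − rank(A − λI), which equals the number of Jordan blocks for λ):
  λ = -5: algebraic multiplicity = 1, geometric multiplicity = 1
  λ = 1: algebraic multiplicity = 2, geometric multiplicity = 2
  λ = 2: algebraic multiplicity = 1, geometric multiplicity = 1

Determining the block sizes for each eigenvalue:
  λ = -5: one block (gm = 1), so the single block has size am = 1 → block sizes [1]
  λ = 1: gm = am = 2, so every block has size 1 → block sizes [1, 1]
  λ = 2: one block (gm = 1), so the single block has size am = 1 → block sizes [1]

Assembling the blocks gives a Jordan form
J =
  [-5, 0, 0, 0]
  [ 0, 1, 0, 0]
  [ 0, 0, 1, 0]
  [ 0, 0, 0, 2]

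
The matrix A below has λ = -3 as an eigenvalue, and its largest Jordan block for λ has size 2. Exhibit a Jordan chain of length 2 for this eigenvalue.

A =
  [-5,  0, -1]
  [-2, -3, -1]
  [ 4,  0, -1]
A Jordan chain for λ = -3 of length 2:
v_1 = (-2, -2, 4)ᵀ
v_2 = (1, 0, 0)ᵀ

Let N = A − (-3)·I. We want v_2 with N^2 v_2 = 0 but N^1 v_2 ≠ 0; then v_{j-1} := N · v_j for j = 2, …, 2.

Pick v_2 = (1, 0, 0)ᵀ.
Then v_1 = N · v_2 = (-2, -2, 4)ᵀ.

Sanity check: (A − (-3)·I) v_1 = (0, 0, 0)ᵀ = 0. ✓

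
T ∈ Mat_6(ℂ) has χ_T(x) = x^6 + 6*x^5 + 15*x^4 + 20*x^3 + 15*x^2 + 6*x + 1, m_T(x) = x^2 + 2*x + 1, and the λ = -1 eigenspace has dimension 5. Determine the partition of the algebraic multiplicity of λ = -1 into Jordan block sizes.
Block sizes for λ = -1: [2, 1, 1, 1, 1]

Step 1 — from the characteristic polynomial, algebraic multiplicity of λ = -1 is 6. From dim ker(T − (-1)·I) = 5, there are exactly 5 Jordan blocks for λ = -1.
Step 2 — from the minimal polynomial, the factor (x + 1)^2 tells us the largest block for λ = -1 has size 2.
Step 3 — with total size 6, 5 blocks, and largest block 2, the block sizes (in nonincreasing order) are [2, 1, 1, 1, 1].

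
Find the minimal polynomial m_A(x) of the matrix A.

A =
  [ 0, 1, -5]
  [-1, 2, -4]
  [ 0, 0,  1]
x^3 - 3*x^2 + 3*x - 1

The characteristic polynomial is χ_A(x) = (x - 1)^3, so the eigenvalues are known. The minimal polynomial is
  m_A(x) = Π_λ (x − λ)^{k_λ}
where k_λ is the size of the *largest* Jordan block for λ (equivalently, the smallest k with (A − λI)^k v = 0 for every generalised eigenvector v of λ).

  λ = 1: largest Jordan block has size 3, contributing (x − 1)^3

So m_A(x) = (x - 1)^3 = x^3 - 3*x^2 + 3*x - 1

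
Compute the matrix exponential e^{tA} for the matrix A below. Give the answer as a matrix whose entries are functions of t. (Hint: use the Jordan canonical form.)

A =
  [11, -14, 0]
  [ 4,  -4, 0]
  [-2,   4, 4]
e^{tA} =
  [8*exp(4*t) - 7*exp(3*t), -14*exp(4*t) + 14*exp(3*t), 0]
  [4*exp(4*t) - 4*exp(3*t), -7*exp(4*t) + 8*exp(3*t), 0]
  [-2*exp(4*t) + 2*exp(3*t), 4*exp(4*t) - 4*exp(3*t), exp(4*t)]

Strategy: write A = P · J · P⁻¹ where J is a Jordan canonical form, so e^{tA} = P · e^{tJ} · P⁻¹, and e^{tJ} can be computed block-by-block.

A has Jordan form
J =
  [3, 0, 0]
  [0, 4, 0]
  [0, 0, 4]
(up to reordering of blocks).

Per-block formulas:
  For a 1×1 block at λ = 4: exp(t · [4]) = [e^(4t)].
  For a 1×1 block at λ = 3: exp(t · [3]) = [e^(3t)].

After assembling e^{tJ} and conjugating by P, we get:

e^{tA} =
  [8*exp(4*t) - 7*exp(3*t), -14*exp(4*t) + 14*exp(3*t), 0]
  [4*exp(4*t) - 4*exp(3*t), -7*exp(4*t) + 8*exp(3*t), 0]
  [-2*exp(4*t) + 2*exp(3*t), 4*exp(4*t) - 4*exp(3*t), exp(4*t)]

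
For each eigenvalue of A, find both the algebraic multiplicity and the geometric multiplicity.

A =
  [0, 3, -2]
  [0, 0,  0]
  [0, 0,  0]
λ = 0: alg = 3, geom = 2

Step 1 — factor the characteristic polynomial to read off the algebraic multiplicities:
  χ_A(x) = x^3

Step 2 — compute geometric multiplicities via the rank-nullity identity g(λ) = n − rank(A − λI):
  rank(A − (0)·I) = 1, so dim ker(A − (0)·I) = n − 1 = 2

Summary:
  λ = 0: algebraic multiplicity = 3, geometric multiplicity = 2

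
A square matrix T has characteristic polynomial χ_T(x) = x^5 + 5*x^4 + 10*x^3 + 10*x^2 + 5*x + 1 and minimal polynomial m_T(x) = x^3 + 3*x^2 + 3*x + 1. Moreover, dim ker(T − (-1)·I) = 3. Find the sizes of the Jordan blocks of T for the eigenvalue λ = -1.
Block sizes for λ = -1: [3, 1, 1]

Step 1 — from the characteristic polynomial, algebraic multiplicity of λ = -1 is 5. From dim ker(T − (-1)·I) = 3, there are exactly 3 Jordan blocks for λ = -1.
Step 2 — from the minimal polynomial, the factor (x + 1)^3 tells us the largest block for λ = -1 has size 3.
Step 3 — with total size 5, 3 blocks, and largest block 3, the block sizes (in nonincreasing order) are [3, 1, 1].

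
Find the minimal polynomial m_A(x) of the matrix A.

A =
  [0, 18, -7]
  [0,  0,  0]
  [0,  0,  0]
x^2

The characteristic polynomial is χ_A(x) = x^3, so the eigenvalues are known. The minimal polynomial is
  m_A(x) = Π_λ (x − λ)^{k_λ}
where k_λ is the size of the *largest* Jordan block for λ (equivalently, the smallest k with (A − λI)^k v = 0 for every generalised eigenvector v of λ).

  λ = 0: largest Jordan block has size 2, contributing (x − 0)^2

So m_A(x) = x^2 = x^2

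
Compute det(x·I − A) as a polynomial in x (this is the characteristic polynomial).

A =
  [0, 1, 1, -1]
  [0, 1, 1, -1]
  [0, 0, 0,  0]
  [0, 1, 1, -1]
x^4

Expanding det(x·I − A) (e.g. by cofactor expansion or by noting that A is similar to its Jordan form J, which has the same characteristic polynomial as A) gives
  χ_A(x) = x^4
which factors as x^4. The eigenvalues (with algebraic multiplicities) are λ = 0 with multiplicity 4.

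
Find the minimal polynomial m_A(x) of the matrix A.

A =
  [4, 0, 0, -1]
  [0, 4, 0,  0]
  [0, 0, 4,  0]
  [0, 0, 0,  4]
x^2 - 8*x + 16

The characteristic polynomial is χ_A(x) = (x - 4)^4, so the eigenvalues are known. The minimal polynomial is
  m_A(x) = Π_λ (x − λ)^{k_λ}
where k_λ is the size of the *largest* Jordan block for λ (equivalently, the smallest k with (A − λI)^k v = 0 for every generalised eigenvector v of λ).

  λ = 4: largest Jordan block has size 2, contributing (x − 4)^2

So m_A(x) = (x - 4)^2 = x^2 - 8*x + 16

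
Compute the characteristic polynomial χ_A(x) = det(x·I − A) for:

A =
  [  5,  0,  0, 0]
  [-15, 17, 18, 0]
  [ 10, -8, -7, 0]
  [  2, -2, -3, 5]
x^4 - 20*x^3 + 150*x^2 - 500*x + 625

Expanding det(x·I − A) (e.g. by cofactor expansion or by noting that A is similar to its Jordan form J, which has the same characteristic polynomial as A) gives
  χ_A(x) = x^4 - 20*x^3 + 150*x^2 - 500*x + 625
which factors as (x - 5)^4. The eigenvalues (with algebraic multiplicities) are λ = 5 with multiplicity 4.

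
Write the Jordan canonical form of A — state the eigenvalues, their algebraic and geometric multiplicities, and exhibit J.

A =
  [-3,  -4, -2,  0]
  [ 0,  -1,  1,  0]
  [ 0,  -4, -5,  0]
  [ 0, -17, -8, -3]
J_3(-3) ⊕ J_1(-3)

The characteristic polynomial is
  det(x·I − A) = x^4 + 12*x^3 + 54*x^2 + 108*x + 81 = (x + 3)^4

Eigenvalues and multiplicities (the geometric multiplicity of λ is n − rank(A − λI), which equals the number of Jordan blocks for λ):
  λ = -3: algebraic multiplicity = 4, geometric multiplicity = 2

Determining the block sizes for each eigenvalue:
  λ = -3: with am = 4 and gm = 2, the partition is not yet determined (e.g. several partitions of 4 into 2 parts exist). Let N = A − (-3)·I. Computing rank(N^1) = 2, rank(N^2) = 1, rank(N^3) = 0; the number of blocks of size ≥ j is rank(N^{j−1}) − rank(N^j), giving [2, 1, 1]. So we have 1 block(s) of size 3, 1 block(s) of size 1 → block sizes [3, 1]

Assembling the blocks gives a Jordan form
J =
  [-3,  1,  0,  0]
  [ 0, -3,  1,  0]
  [ 0,  0, -3,  0]
  [ 0,  0,  0, -3]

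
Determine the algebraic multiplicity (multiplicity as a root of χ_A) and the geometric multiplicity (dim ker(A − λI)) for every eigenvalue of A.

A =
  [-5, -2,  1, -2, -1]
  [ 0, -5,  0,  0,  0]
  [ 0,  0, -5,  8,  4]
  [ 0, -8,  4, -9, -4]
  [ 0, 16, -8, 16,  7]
λ = -5: alg = 3, geom = 2; λ = -1: alg = 2, geom = 2

Step 1 — factor the characteristic polynomial to read off the algebraic multiplicities:
  χ_A(x) = (x + 1)^2*(x + 5)^3

Step 2 — compute geometric multiplicities via the rank-nullity identity g(λ) = n − rank(A − λI):
  rank(A − (-5)·I) = 3, so dim ker(A − (-5)·I) = n − 3 = 2
  rank(A − (-1)·I) = 3, so dim ker(A − (-1)·I) = n − 3 = 2

Summary:
  λ = -5: algebraic multiplicity = 3, geometric multiplicity = 2
  λ = -1: algebraic multiplicity = 2, geometric multiplicity = 2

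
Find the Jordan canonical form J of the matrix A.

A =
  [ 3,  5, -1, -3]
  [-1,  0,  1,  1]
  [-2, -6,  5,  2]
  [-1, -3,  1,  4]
J_3(3) ⊕ J_1(3)

The characteristic polynomial is
  det(x·I − A) = x^4 - 12*x^3 + 54*x^2 - 108*x + 81 = (x - 3)^4

Eigenvalues and multiplicities (the geometric multiplicity of λ is n − rank(A − λI), which equals the number of Jordan blocks for λ):
  λ = 3: algebraic multiplicity = 4, geometric multiplicity = 2

Determining the block sizes for each eigenvalue:
  λ = 3: with am = 4 and gm = 2, the partition is not yet determined (e.g. several partitions of 4 into 2 parts exist). Let N = A − (3)·I. Computing rank(N^1) = 2, rank(N^2) = 1, rank(N^3) = 0; the number of blocks of size ≥ j is rank(N^{j−1}) − rank(N^j), giving [2, 1, 1]. So we have 1 block(s) of size 3, 1 block(s) of size 1 → block sizes [3, 1]

Assembling the blocks gives a Jordan form
J =
  [3, 1, 0, 0]
  [0, 3, 1, 0]
  [0, 0, 3, 0]
  [0, 0, 0, 3]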